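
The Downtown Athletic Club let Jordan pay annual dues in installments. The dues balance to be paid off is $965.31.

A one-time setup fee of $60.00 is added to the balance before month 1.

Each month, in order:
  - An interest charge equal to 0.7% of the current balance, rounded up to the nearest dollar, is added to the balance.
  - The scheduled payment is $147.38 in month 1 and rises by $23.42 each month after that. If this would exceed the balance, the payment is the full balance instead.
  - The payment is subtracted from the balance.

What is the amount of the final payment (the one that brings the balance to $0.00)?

$83.21

# | Opening | Interest | Payment | End bal
1 | $1,025.31 | $8.00 | $147.38 | $885.93
2 | $885.93 | $7.00 | $170.80 | $722.13
3 | $722.13 | $6.00 | $194.22 | $533.91
4 | $533.91 | $4.00 | $217.64 | $320.27
5 | $320.27 | $3.00 | $241.06 | $82.21
6 | $82.21 | $1.00 | $83.21 | $0.00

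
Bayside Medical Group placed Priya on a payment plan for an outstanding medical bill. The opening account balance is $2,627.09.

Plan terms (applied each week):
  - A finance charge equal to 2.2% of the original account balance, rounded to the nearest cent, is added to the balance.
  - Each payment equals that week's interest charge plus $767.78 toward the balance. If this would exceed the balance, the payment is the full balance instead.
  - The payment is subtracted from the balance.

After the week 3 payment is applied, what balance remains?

$323.75

Week 1: $2,627.09 +$57.80 interest = $2,684.89; pay $825.58 → $1,859.31
Week 2: $1,859.31 +$57.80 interest = $1,917.11; pay $825.58 → $1,091.53
Week 3: $1,091.53 +$57.80 interest = $1,149.33; pay $825.58 → $323.75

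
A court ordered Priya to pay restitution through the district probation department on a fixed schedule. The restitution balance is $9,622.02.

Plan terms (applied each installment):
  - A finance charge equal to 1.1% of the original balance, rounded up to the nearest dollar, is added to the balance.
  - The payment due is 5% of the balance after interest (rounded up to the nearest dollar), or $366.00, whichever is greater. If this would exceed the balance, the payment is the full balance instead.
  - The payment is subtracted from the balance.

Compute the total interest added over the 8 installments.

Installment 1: opening $9,622.02; interest $106.00 → $9,728.02; payment $487.00; balance $9,241.02
Installment 2: opening $9,241.02; interest $106.00 → $9,347.02; payment $468.00; balance $8,879.02
Installment 3: opening $8,879.02; interest $106.00 → $8,985.02; payment $450.00; balance $8,535.02
Installment 4: opening $8,535.02; interest $106.00 → $8,641.02; payment $433.00; balance $8,208.02
Installment 5: opening $8,208.02; interest $106.00 → $8,314.02; payment $416.00; balance $7,898.02
Installment 6: opening $7,898.02; interest $106.00 → $8,004.02; payment $401.00; balance $7,603.02
Installment 7: opening $7,603.02; interest $106.00 → $7,709.02; payment $386.00; balance $7,323.02
Installment 8: opening $7,323.02; interest $106.00 → $7,429.02; payment $372.00; balance $7,057.02
Total interest: $106.00 + $106.00 + $106.00 + $106.00 + $106.00 + $106.00 + $106.00 + $106.00 = $848.00

$848.00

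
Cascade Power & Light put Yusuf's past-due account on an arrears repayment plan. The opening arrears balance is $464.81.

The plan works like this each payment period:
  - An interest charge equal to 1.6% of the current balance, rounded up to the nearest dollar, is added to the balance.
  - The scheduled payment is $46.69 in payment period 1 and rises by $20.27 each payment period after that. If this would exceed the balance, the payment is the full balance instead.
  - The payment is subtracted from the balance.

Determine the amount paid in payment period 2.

Payment period 1: opening $464.81; interest $8.00 → $472.81; payment $46.69; balance $426.12
Payment period 2: opening $426.12; interest $7.00 → $433.12; payment $66.96; balance $366.16

$66.96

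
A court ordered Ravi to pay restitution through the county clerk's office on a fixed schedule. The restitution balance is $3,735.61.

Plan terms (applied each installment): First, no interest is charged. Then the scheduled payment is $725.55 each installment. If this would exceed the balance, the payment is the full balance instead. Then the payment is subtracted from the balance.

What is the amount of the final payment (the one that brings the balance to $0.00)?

$107.86

Installment 1: opening $3,735.61; payment $725.55; balance $3,010.06
Installment 2: opening $3,010.06; payment $725.55; balance $2,284.51
Installment 3: opening $2,284.51; payment $725.55; balance $1,558.96
Installment 4: opening $1,558.96; payment $725.55; balance $833.41
Installment 5: opening $833.41; payment $725.55; balance $107.86
Installment 6: opening $107.86; payment $107.86; balance $0.00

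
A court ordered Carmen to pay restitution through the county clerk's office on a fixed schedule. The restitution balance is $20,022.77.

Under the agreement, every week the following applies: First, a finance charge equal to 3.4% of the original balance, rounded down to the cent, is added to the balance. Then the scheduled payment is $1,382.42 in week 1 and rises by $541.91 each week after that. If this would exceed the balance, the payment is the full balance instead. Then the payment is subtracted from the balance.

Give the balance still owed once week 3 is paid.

# | Opening | Interest | Payment | End bal
1 | $20,022.77 | $680.77 | $1,382.42 | $19,321.12
2 | $19,321.12 | $680.77 | $1,924.33 | $18,077.56
3 | $18,077.56 | $680.77 | $2,466.24 | $16,292.09

$16,292.09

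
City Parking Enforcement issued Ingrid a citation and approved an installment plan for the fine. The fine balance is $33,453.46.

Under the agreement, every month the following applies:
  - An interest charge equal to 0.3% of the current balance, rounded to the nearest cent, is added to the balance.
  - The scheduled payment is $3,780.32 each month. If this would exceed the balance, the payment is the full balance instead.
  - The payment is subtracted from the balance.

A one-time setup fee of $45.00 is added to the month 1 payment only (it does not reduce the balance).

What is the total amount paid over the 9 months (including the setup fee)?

# | Opening | Interest | Payment | Fee | End bal
1 | $33,453.46 | $100.36 | $3,780.32 | $45.00 | $29,773.50
2 | $29,773.50 | $89.32 | $3,780.32 | — | $26,082.50
3 | $26,082.50 | $78.25 | $3,780.32 | — | $22,380.43
4 | $22,380.43 | $67.14 | $3,780.32 | — | $18,667.25
5 | $18,667.25 | $56.00 | $3,780.32 | — | $14,942.93
6 | $14,942.93 | $44.83 | $3,780.32 | — | $11,207.44
7 | $11,207.44 | $33.62 | $3,780.32 | — | $7,460.74
8 | $7,460.74 | $22.38 | $3,780.32 | — | $3,702.80
9 | $3,702.80 | $11.11 | $3,713.91 | — | $0.00
Total paid: $34,001.47

$34,001.47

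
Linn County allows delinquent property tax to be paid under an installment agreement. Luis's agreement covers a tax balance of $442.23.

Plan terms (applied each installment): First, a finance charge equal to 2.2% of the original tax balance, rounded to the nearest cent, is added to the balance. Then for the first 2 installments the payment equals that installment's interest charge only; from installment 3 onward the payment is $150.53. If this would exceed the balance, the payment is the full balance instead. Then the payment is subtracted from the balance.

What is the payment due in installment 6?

# | Opening | Interest | Payment | End bal
1 | $442.23 | $9.73 | $9.73 | $442.23
2 | $442.23 | $9.73 | $9.73 | $442.23
3 | $442.23 | $9.73 | $150.53 | $301.43
4 | $301.43 | $9.73 | $150.53 | $160.63
5 | $160.63 | $9.73 | $150.53 | $19.83
6 | $19.83 | $9.73 | $29.56 | $0.00

$29.56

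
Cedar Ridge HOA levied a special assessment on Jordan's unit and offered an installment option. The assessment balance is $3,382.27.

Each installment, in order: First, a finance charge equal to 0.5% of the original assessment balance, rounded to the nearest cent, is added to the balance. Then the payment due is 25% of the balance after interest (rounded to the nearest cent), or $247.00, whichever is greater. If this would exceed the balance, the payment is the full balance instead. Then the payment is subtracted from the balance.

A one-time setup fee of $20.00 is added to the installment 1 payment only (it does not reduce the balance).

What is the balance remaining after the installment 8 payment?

Installment 1: opening $3,382.27; interest $16.91 → $3,399.18; payment $849.80 (+ $20.00 fee); balance $2,549.38
Installment 2: opening $2,549.38; interest $16.91 → $2,566.29; payment $641.57; balance $1,924.72
Installment 3: opening $1,924.72; interest $16.91 → $1,941.63; payment $485.41; balance $1,456.22
Installment 4: opening $1,456.22; interest $16.91 → $1,473.13; payment $368.28; balance $1,104.85
Installment 5: opening $1,104.85; interest $16.91 → $1,121.76; payment $280.44; balance $841.32
Installment 6: opening $841.32; interest $16.91 → $858.23; payment $247.00; balance $611.23
Installment 7: opening $611.23; interest $16.91 → $628.14; payment $247.00; balance $381.14
Installment 8: opening $381.14; interest $16.91 → $398.05; payment $247.00; balance $151.05

$151.05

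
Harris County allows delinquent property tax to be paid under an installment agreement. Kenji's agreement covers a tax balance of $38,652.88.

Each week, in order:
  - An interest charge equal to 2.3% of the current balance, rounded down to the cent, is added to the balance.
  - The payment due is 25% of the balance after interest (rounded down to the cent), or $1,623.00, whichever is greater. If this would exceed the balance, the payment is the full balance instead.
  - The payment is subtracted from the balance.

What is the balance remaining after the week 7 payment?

Week 1: opening $38,652.88; interest $889.01 → $39,541.89; payment $9,885.47; balance $29,656.42
Week 2: opening $29,656.42; interest $682.09 → $30,338.51; payment $7,584.62; balance $22,753.89
Week 3: opening $22,753.89; interest $523.33 → $23,277.22; payment $5,819.30; balance $17,457.92
Week 4: opening $17,457.92; interest $401.53 → $17,859.45; payment $4,464.86; balance $13,394.59
Week 5: opening $13,394.59; interest $308.07 → $13,702.66; payment $3,425.66; balance $10,277.00
Week 6: opening $10,277.00; interest $236.37 → $10,513.37; payment $2,628.34; balance $7,885.03
Week 7: opening $7,885.03; interest $181.35 → $8,066.38; payment $2,016.59; balance $6,049.79

$6,049.79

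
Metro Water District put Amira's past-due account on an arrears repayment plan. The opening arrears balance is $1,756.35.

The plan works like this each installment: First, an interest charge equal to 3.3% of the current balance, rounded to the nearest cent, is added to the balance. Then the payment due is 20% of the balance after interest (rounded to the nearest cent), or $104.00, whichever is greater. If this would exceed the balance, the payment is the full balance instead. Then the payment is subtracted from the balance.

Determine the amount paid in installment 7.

$115.58

# | Opening | Interest | Payment | End bal
1 | $1,756.35 | $57.96 | $362.86 | $1,451.45
2 | $1,451.45 | $47.90 | $299.87 | $1,199.48
3 | $1,199.48 | $39.58 | $247.81 | $991.25
4 | $991.25 | $32.71 | $204.79 | $819.17
5 | $819.17 | $27.03 | $169.24 | $676.96
6 | $676.96 | $22.34 | $139.86 | $559.44
7 | $559.44 | $18.46 | $115.58 | $462.32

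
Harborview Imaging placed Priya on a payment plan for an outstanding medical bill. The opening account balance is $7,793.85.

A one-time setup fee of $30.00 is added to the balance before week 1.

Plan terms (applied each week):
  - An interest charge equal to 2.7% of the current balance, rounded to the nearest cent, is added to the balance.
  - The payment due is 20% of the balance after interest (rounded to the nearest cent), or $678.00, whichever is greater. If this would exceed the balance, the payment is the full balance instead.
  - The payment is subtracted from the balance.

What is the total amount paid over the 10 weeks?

Week 1: opening $7,823.85; interest $211.24 → $8,035.09; payment $1,607.02; balance $6,428.07
Week 2: opening $6,428.07; interest $173.56 → $6,601.63; payment $1,320.33; balance $5,281.30
Week 3: opening $5,281.30; interest $142.60 → $5,423.90; payment $1,084.78; balance $4,339.12
Week 4: opening $4,339.12; interest $117.16 → $4,456.28; payment $891.26; balance $3,565.02
Week 5: opening $3,565.02; interest $96.26 → $3,661.28; payment $732.26; balance $2,929.02
Week 6: opening $2,929.02; interest $79.08 → $3,008.10; payment $678.00; balance $2,330.10
Week 7: opening $2,330.10; interest $62.91 → $2,393.01; payment $678.00; balance $1,715.01
Week 8: opening $1,715.01; interest $46.31 → $1,761.32; payment $678.00; balance $1,083.32
Week 9: opening $1,083.32; interest $29.25 → $1,112.57; payment $678.00; balance $434.57
Week 10: opening $434.57; interest $11.73 → $446.30; payment $446.30; balance $0.00
Total paid: $8,793.95

$8,793.95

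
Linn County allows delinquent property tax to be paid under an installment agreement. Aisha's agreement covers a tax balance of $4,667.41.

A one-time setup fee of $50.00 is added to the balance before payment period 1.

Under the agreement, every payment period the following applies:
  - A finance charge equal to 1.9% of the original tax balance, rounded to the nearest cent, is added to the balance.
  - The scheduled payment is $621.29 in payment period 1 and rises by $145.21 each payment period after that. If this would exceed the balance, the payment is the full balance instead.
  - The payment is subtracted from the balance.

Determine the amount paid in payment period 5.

$1,202.13

# | Opening | Interest | Payment | End bal
1 | $4,717.41 | $88.68 | $621.29 | $4,184.80
2 | $4,184.80 | $88.68 | $766.50 | $3,506.98
3 | $3,506.98 | $88.68 | $911.71 | $2,683.95
4 | $2,683.95 | $88.68 | $1,056.92 | $1,715.71
5 | $1,715.71 | $88.68 | $1,202.13 | $602.26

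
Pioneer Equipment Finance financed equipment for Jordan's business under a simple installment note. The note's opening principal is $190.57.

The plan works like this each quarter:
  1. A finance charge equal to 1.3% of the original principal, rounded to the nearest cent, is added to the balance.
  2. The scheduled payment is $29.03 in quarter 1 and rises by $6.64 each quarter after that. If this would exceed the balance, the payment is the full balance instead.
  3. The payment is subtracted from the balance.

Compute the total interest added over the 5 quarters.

Quarter 1: opening $190.57; interest $2.48 → $193.05; payment $29.03; balance $164.02
Quarter 2: opening $164.02; interest $2.48 → $166.50; payment $35.67; balance $130.83
Quarter 3: opening $130.83; interest $2.48 → $133.31; payment $42.31; balance $91.00
Quarter 4: opening $91.00; interest $2.48 → $93.48; payment $48.95; balance $44.53
Quarter 5: opening $44.53; interest $2.48 → $47.01; payment $47.01; balance $0.00
Total interest: $2.48 + $2.48 + $2.48 + $2.48 + $2.48 = $12.40

$12.40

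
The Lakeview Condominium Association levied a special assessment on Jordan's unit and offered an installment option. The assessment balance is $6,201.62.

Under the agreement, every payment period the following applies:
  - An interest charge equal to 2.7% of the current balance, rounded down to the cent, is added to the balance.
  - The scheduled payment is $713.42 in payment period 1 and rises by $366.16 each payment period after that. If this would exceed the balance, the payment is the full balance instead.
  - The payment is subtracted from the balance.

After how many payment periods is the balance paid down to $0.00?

# | Opening | Interest | Payment | End bal
1 | $6,201.62 | $167.44 | $713.42 | $5,655.64
2 | $5,655.64 | $152.70 | $1,079.58 | $4,728.76
3 | $4,728.76 | $127.67 | $1,445.74 | $3,410.69
4 | $3,410.69 | $92.08 | $1,811.90 | $1,690.87
5 | $1,690.87 | $45.65 | $1,736.52 | $0.00
Balance reaches $0.00 in payment period 5.

5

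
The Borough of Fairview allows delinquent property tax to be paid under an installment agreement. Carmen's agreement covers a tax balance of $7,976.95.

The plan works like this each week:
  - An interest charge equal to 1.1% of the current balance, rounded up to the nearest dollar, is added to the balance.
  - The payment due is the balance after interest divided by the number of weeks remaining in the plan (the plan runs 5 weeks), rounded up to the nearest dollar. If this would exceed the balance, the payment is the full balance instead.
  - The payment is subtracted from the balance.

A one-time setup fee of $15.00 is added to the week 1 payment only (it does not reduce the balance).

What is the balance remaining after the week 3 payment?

Week 1: opening $7,976.95; interest $88.00 → $8,064.95; payment $1,613.00 (+ $15.00 fee); balance $6,451.95
Week 2: opening $6,451.95; interest $71.00 → $6,522.95; payment $1,631.00; balance $4,891.95
Week 3: opening $4,891.95; interest $54.00 → $4,945.95; payment $1,649.00; balance $3,296.95

$3,296.95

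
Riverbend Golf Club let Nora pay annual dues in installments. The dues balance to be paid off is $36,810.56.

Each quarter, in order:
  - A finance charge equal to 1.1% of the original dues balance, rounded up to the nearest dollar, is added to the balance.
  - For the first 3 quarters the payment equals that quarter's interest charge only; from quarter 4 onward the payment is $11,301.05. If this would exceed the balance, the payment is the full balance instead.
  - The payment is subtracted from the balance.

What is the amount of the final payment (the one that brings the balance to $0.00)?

$4,527.41

# | Opening | Interest | Payment | End bal
1 | $36,810.56 | $405.00 | $405.00 | $36,810.56
2 | $36,810.56 | $405.00 | $405.00 | $36,810.56
3 | $36,810.56 | $405.00 | $405.00 | $36,810.56
4 | $36,810.56 | $405.00 | $11,301.05 | $25,914.51
5 | $25,914.51 | $405.00 | $11,301.05 | $15,018.46
6 | $15,018.46 | $405.00 | $11,301.05 | $4,122.41
7 | $4,122.41 | $405.00 | $4,527.41 | $0.00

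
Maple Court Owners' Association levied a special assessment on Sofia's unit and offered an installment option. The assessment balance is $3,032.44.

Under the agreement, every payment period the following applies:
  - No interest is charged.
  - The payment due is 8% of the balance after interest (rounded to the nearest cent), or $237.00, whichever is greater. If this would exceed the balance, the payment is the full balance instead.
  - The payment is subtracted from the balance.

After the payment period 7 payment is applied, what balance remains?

$1,367.84

# | Opening | Payment | End bal
1 | $3,032.44 | $242.60 | $2,789.84
2 | $2,789.84 | $237.00 | $2,552.84
3 | $2,552.84 | $237.00 | $2,315.84
4 | $2,315.84 | $237.00 | $2,078.84
5 | $2,078.84 | $237.00 | $1,841.84
6 | $1,841.84 | $237.00 | $1,604.84
7 | $1,604.84 | $237.00 | $1,367.84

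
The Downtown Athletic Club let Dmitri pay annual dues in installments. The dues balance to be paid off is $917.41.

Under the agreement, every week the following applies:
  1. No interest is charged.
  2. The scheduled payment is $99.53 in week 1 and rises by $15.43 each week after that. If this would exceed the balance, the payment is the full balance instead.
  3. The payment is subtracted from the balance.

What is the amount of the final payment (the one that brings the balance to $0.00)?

Week 1: opening $917.41; payment $99.53; balance $817.88
Week 2: opening $817.88; payment $114.96; balance $702.92
Week 3: opening $702.92; payment $130.39; balance $572.53
Week 4: opening $572.53; payment $145.82; balance $426.71
Week 5: opening $426.71; payment $161.25; balance $265.46
Week 6: opening $265.46; payment $176.68; balance $88.78
Week 7: opening $88.78; payment $88.78; balance $0.00

$88.78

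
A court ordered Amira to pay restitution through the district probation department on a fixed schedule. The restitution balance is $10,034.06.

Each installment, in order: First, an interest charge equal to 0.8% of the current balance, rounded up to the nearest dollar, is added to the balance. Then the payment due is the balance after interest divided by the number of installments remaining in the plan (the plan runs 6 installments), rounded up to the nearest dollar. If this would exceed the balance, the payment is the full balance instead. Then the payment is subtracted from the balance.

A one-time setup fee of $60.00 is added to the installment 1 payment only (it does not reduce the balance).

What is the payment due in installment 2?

Installment 1: opening $10,034.06; interest $81.00 → $10,115.06; payment $1,686.00 (+ $60.00 fee); balance $8,429.06
Installment 2: opening $8,429.06; interest $68.00 → $8,497.06; payment $1,700.00; balance $6,797.06

$1,700.00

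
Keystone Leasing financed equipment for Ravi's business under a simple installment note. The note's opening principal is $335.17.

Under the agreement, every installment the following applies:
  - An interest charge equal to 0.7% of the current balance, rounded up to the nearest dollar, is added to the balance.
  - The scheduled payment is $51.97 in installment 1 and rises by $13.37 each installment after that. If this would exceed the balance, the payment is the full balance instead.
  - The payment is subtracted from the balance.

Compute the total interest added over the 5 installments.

Installment 1: $335.17 +$3.00 interest = $338.17; pay $51.97 → $286.20
Installment 2: $286.20 +$3.00 interest = $289.20; pay $65.34 → $223.86
Installment 3: $223.86 +$2.00 interest = $225.86; pay $78.71 → $147.15
Installment 4: $147.15 +$2.00 interest = $149.15; pay $92.08 → $57.07
Installment 5: $57.07 +$1.00 interest = $58.07; pay $58.07 → $0.00
Total interest: $3.00 + $3.00 + $2.00 + $2.00 + $1.00 = $11.00

$11.00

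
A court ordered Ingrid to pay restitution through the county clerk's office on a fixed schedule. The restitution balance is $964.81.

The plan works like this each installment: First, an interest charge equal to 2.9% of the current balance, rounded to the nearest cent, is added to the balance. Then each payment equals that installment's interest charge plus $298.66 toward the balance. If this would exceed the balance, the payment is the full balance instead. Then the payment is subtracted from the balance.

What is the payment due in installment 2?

# | Opening | Interest | Payment | End bal
1 | $964.81 | $27.98 | $326.64 | $666.15
2 | $666.15 | $19.32 | $317.98 | $367.49

$317.98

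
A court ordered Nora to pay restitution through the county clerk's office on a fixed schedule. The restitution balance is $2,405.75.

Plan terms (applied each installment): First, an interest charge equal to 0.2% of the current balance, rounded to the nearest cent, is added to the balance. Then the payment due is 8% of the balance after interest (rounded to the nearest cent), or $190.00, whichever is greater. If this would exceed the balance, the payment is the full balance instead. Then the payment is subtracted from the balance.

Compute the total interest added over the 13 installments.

$33.38

Installment 1: opening $2,405.75; interest $4.81 → $2,410.56; payment $192.84; balance $2,217.72
Installment 2: opening $2,217.72; interest $4.44 → $2,222.16; payment $190.00; balance $2,032.16
Installment 3: opening $2,032.16; interest $4.06 → $2,036.22; payment $190.00; balance $1,846.22
Installment 4: opening $1,846.22; interest $3.69 → $1,849.91; payment $190.00; balance $1,659.91
Installment 5: opening $1,659.91; interest $3.32 → $1,663.23; payment $190.00; balance $1,473.23
Installment 6: opening $1,473.23; interest $2.95 → $1,476.18; payment $190.00; balance $1,286.18
Installment 7: opening $1,286.18; interest $2.57 → $1,288.75; payment $190.00; balance $1,098.75
Installment 8: opening $1,098.75; interest $2.20 → $1,100.95; payment $190.00; balance $910.95
Installment 9: opening $910.95; interest $1.82 → $912.77; payment $190.00; balance $722.77
Installment 10: opening $722.77; interest $1.45 → $724.22; payment $190.00; balance $534.22
Installment 11: opening $534.22; interest $1.07 → $535.29; payment $190.00; balance $345.29
Installment 12: opening $345.29; interest $0.69 → $345.98; payment $190.00; balance $155.98
Installment 13: opening $155.98; interest $0.31 → $156.29; payment $156.29; balance $0.00
Total interest: $4.81 + $4.44 + $4.06 + $3.69 + $3.32 + $2.95 + $2.57 + $2.20 + $1.82 + $1.45 + $1.07 + $0.69 + $0.31 = $33.38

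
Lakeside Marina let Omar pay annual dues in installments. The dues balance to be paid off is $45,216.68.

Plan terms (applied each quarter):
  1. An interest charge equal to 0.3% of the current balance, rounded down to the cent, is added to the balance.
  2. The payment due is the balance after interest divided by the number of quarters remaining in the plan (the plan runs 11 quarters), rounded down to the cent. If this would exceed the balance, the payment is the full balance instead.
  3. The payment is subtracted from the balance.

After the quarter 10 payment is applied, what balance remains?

$4,235.61

Quarter 1: opening $45,216.68; interest $135.65 → $45,352.33; payment $4,122.93; balance $41,229.40
Quarter 2: opening $41,229.40; interest $123.68 → $41,353.08; payment $4,135.30; balance $37,217.78
Quarter 3: opening $37,217.78; interest $111.65 → $37,329.43; payment $4,147.71; balance $33,181.72
Quarter 4: opening $33,181.72; interest $99.54 → $33,281.26; payment $4,160.15; balance $29,121.11
Quarter 5: opening $29,121.11; interest $87.36 → $29,208.47; payment $4,172.63; balance $25,035.84
Quarter 6: opening $25,035.84; interest $75.10 → $25,110.94; payment $4,185.15; balance $20,925.79
Quarter 7: opening $20,925.79; interest $62.77 → $20,988.56; payment $4,197.71; balance $16,790.85
Quarter 8: opening $16,790.85; interest $50.37 → $16,841.22; payment $4,210.30; balance $12,630.92
Quarter 9: opening $12,630.92; interest $37.89 → $12,668.81; payment $4,222.93; balance $8,445.88
Quarter 10: opening $8,445.88; interest $25.33 → $8,471.21; payment $4,235.60; balance $4,235.61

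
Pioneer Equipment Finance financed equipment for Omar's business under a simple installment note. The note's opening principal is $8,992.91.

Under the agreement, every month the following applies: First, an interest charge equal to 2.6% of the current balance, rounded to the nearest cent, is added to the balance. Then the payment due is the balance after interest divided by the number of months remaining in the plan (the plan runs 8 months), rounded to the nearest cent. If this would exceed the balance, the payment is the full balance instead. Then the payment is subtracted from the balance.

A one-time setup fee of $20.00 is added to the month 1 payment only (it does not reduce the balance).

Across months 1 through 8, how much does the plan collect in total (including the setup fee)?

Month 1: $8,992.91 +$233.82 interest = $9,226.73; pay $1,153.34 (+ $20.00 fee) → $8,073.39
Month 2: $8,073.39 +$209.91 interest = $8,283.30; pay $1,183.33 → $7,099.97
Month 3: $7,099.97 +$184.60 interest = $7,284.57; pay $1,214.10 → $6,070.47
Month 4: $6,070.47 +$157.83 interest = $6,228.30; pay $1,245.66 → $4,982.64
Month 5: $4,982.64 +$129.55 interest = $5,112.19; pay $1,278.05 → $3,834.14
Month 6: $3,834.14 +$99.69 interest = $3,933.83; pay $1,311.28 → $2,622.55
Month 7: $2,622.55 +$68.19 interest = $2,690.74; pay $1,345.37 → $1,345.37
Month 8: $1,345.37 +$34.98 interest = $1,380.35; pay $1,380.35 → $0.00
Total paid: $10,131.48

$10,131.48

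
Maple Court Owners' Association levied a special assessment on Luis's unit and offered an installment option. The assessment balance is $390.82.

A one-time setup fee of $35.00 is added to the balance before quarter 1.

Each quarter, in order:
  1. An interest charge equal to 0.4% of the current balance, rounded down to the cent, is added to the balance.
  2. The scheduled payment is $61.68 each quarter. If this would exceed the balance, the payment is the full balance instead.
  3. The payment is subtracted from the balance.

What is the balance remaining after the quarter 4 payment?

$184.46

Quarter 1: opening $425.82; interest $1.70 → $427.52; payment $61.68; balance $365.84
Quarter 2: opening $365.84; interest $1.46 → $367.30; payment $61.68; balance $305.62
Quarter 3: opening $305.62; interest $1.22 → $306.84; payment $61.68; balance $245.16
Quarter 4: opening $245.16; interest $0.98 → $246.14; payment $61.68; balance $184.46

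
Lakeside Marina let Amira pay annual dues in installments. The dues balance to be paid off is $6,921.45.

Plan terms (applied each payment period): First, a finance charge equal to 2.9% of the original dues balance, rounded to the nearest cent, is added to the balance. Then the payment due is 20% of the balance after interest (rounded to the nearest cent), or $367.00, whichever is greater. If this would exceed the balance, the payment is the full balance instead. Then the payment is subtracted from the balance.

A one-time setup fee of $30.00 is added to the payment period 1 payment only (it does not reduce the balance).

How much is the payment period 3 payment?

$983.90

Payment period 1: opening $6,921.45; interest $200.72 → $7,122.17; payment $1,424.43 (+ $30.00 fee); balance $5,697.74
Payment period 2: opening $5,697.74; interest $200.72 → $5,898.46; payment $1,179.69; balance $4,718.77
Payment period 3: opening $4,718.77; interest $200.72 → $4,919.49; payment $983.90; balance $3,935.59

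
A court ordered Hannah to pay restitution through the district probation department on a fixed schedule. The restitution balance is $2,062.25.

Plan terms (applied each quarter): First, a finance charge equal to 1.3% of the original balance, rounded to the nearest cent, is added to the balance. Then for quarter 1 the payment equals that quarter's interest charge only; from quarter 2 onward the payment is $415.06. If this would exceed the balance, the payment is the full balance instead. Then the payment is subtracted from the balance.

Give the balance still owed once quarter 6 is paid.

Quarter 1: $2,062.25 +$26.81 interest = $2,089.06; pay $26.81 → $2,062.25
Quarter 2: $2,062.25 +$26.81 interest = $2,089.06; pay $415.06 → $1,674.00
Quarter 3: $1,674.00 +$26.81 interest = $1,700.81; pay $415.06 → $1,285.75
Quarter 4: $1,285.75 +$26.81 interest = $1,312.56; pay $415.06 → $897.50
Quarter 5: $897.50 +$26.81 interest = $924.31; pay $415.06 → $509.25
Quarter 6: $509.25 +$26.81 interest = $536.06; pay $415.06 → $121.00

$121.00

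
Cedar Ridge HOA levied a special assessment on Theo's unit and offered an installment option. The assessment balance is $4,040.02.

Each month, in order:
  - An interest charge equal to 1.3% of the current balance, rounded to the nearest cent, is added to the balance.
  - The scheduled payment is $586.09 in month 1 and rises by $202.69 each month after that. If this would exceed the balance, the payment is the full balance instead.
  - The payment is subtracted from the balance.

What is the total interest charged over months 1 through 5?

Month 1: $4,040.02 +$52.52 interest = $4,092.54; pay $586.09 → $3,506.45
Month 2: $3,506.45 +$45.58 interest = $3,552.03; pay $788.78 → $2,763.25
Month 3: $2,763.25 +$35.92 interest = $2,799.17; pay $991.47 → $1,807.70
Month 4: $1,807.70 +$23.50 interest = $1,831.20; pay $1,194.16 → $637.04
Month 5: $637.04 +$8.28 interest = $645.32; pay $645.32 → $0.00
Total interest: $52.52 + $45.58 + $35.92 + $23.50 + $8.28 = $165.80

$165.80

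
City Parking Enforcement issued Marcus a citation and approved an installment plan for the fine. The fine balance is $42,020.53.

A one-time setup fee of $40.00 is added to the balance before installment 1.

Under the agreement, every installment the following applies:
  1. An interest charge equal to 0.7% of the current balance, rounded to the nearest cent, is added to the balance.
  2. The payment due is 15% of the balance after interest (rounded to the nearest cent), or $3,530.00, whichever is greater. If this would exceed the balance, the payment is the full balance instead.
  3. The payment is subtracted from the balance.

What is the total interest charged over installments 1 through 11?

# | Opening | Interest | Payment | End bal
1 | $42,060.53 | $294.42 | $6,353.24 | $36,001.71
2 | $36,001.71 | $252.01 | $5,438.06 | $30,815.66
3 | $30,815.66 | $215.71 | $4,654.71 | $26,376.66
4 | $26,376.66 | $184.64 | $3,984.20 | $22,577.10
5 | $22,577.10 | $158.04 | $3,530.00 | $19,205.14
6 | $19,205.14 | $134.44 | $3,530.00 | $15,809.58
7 | $15,809.58 | $110.67 | $3,530.00 | $12,390.25
8 | $12,390.25 | $86.73 | $3,530.00 | $8,946.98
9 | $8,946.98 | $62.63 | $3,530.00 | $5,479.61
10 | $5,479.61 | $38.36 | $3,530.00 | $1,987.97
11 | $1,987.97 | $13.92 | $2,001.89 | $0.00
Total interest: $294.42 + $252.01 + $215.71 + $184.64 + $158.04 + $134.44 + $110.67 + $86.73 + $62.63 + $38.36 + $13.92 = $1,551.57

$1,551.57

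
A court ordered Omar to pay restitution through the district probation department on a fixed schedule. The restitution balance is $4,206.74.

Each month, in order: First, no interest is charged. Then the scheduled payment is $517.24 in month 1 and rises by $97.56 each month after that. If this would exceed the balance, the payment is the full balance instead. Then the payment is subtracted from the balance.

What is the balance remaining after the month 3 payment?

Month 1: $4,206.74 − $517.24 → $3,689.50
Month 2: $3,689.50 − $614.80 → $3,074.70
Month 3: $3,074.70 − $712.36 → $2,362.34

$2,362.34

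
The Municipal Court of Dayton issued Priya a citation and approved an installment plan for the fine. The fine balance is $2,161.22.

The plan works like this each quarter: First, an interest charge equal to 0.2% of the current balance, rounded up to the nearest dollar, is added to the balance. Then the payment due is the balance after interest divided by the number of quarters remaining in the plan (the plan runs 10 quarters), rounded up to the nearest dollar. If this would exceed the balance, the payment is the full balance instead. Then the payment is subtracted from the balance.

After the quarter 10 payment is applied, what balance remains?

Quarter 1: opening $2,161.22; interest $5.00 → $2,166.22; payment $217.00; balance $1,949.22
Quarter 2: opening $1,949.22; interest $4.00 → $1,953.22; payment $218.00; balance $1,735.22
Quarter 3: opening $1,735.22; interest $4.00 → $1,739.22; payment $218.00; balance $1,521.22
Quarter 4: opening $1,521.22; interest $4.00 → $1,525.22; payment $218.00; balance $1,307.22
Quarter 5: opening $1,307.22; interest $3.00 → $1,310.22; payment $219.00; balance $1,091.22
Quarter 6: opening $1,091.22; interest $3.00 → $1,094.22; payment $219.00; balance $875.22
Quarter 7: opening $875.22; interest $2.00 → $877.22; payment $220.00; balance $657.22
Quarter 8: opening $657.22; interest $2.00 → $659.22; payment $220.00; balance $439.22
Quarter 9: opening $439.22; interest $1.00 → $440.22; payment $221.00; balance $219.22
Quarter 10: opening $219.22; interest $1.00 → $220.22; payment $220.22; balance $0.00

$0.00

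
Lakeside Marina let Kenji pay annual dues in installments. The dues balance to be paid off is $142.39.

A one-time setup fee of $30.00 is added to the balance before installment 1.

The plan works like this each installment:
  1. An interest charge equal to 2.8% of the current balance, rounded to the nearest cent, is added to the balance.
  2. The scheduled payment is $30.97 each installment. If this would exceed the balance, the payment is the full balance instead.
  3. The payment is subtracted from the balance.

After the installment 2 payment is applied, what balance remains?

# | Opening | Interest | Payment | End bal
1 | $172.39 | $4.83 | $30.97 | $146.25
2 | $146.25 | $4.10 | $30.97 | $119.38

$119.38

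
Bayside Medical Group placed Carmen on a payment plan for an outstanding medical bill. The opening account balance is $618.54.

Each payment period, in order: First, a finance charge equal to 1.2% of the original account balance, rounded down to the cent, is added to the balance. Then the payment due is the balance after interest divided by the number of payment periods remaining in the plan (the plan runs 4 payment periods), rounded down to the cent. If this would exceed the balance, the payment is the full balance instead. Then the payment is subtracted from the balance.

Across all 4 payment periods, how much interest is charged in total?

Payment period 1: $618.54 +$7.42 interest = $625.96; pay $156.49 → $469.47
Payment period 2: $469.47 +$7.42 interest = $476.89; pay $158.96 → $317.93
Payment period 3: $317.93 +$7.42 interest = $325.35; pay $162.67 → $162.68
Payment period 4: $162.68 +$7.42 interest = $170.10; pay $170.10 → $0.00
Total interest: $7.42 + $7.42 + $7.42 + $7.42 = $29.68

$29.68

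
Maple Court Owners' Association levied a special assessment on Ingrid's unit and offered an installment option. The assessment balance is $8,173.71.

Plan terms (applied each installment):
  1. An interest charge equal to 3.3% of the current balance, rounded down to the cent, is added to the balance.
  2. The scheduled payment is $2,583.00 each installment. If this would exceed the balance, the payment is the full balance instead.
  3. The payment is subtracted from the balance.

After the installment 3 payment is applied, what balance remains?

Installment 1: opening $8,173.71; interest $269.73 → $8,443.44; payment $2,583.00; balance $5,860.44
Installment 2: opening $5,860.44; interest $193.39 → $6,053.83; payment $2,583.00; balance $3,470.83
Installment 3: opening $3,470.83; interest $114.53 → $3,585.36; payment $2,583.00; balance $1,002.36

$1,002.36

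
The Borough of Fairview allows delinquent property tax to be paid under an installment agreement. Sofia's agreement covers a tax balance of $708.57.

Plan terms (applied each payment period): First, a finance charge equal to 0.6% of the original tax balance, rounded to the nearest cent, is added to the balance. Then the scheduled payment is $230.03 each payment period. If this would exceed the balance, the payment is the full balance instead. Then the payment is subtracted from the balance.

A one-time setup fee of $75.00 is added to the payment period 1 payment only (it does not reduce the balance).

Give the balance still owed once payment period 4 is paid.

# | Opening | Interest | Payment | Fee | End bal
1 | $708.57 | $4.25 | $230.03 | $75.00 | $482.79
2 | $482.79 | $4.25 | $230.03 | — | $257.01
3 | $257.01 | $4.25 | $230.03 | — | $31.23
4 | $31.23 | $4.25 | $35.48 | — | $0.00

$0.00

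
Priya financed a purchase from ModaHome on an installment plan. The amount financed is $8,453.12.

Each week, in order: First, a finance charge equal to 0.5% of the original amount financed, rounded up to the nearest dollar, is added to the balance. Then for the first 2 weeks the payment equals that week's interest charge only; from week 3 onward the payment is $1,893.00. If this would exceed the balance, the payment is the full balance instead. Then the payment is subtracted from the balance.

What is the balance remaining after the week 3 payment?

Week 1: opening $8,453.12; interest $43.00 → $8,496.12; payment $43.00; balance $8,453.12
Week 2: opening $8,453.12; interest $43.00 → $8,496.12; payment $43.00; balance $8,453.12
Week 3: opening $8,453.12; interest $43.00 → $8,496.12; payment $1,893.00; balance $6,603.12

$6,603.12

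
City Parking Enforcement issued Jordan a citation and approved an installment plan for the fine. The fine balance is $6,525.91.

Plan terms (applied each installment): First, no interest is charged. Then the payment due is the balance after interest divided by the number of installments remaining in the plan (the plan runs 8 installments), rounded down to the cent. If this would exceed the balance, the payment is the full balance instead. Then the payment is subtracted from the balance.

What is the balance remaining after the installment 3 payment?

# | Opening | Payment | End bal
1 | $6,525.91 | $815.73 | $5,710.18
2 | $5,710.18 | $815.74 | $4,894.44
3 | $4,894.44 | $815.74 | $4,078.70

$4,078.70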